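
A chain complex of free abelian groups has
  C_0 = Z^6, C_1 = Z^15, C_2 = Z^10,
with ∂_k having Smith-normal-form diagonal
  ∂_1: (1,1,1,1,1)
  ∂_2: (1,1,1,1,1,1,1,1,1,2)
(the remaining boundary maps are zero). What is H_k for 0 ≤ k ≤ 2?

H_0 = Z,  H_1 = Z/2,  H_2 = 0.

H_0: b_0 = 6 − 0 − 5 = 1; torsion from ∂_1 factors > 1: none. So H_0 = Z.
H_1: b_1 = 15 − 5 − 10 = 0; torsion from ∂_2 factors > 1: [2]. So H_1 = Z/2.
H_2: b_2 = 10 − 10 − 0 = 0; torsion from ∂_3 factors > 1: none. So H_2 = 0.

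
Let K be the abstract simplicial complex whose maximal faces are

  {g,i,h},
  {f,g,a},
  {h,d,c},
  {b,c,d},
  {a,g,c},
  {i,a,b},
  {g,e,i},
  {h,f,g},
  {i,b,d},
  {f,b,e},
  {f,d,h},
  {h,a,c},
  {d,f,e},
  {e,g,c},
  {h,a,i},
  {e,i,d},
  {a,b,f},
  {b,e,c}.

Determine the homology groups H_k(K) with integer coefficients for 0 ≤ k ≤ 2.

Take the total order a < b < c < d < e < f < g < h < i on the vertex set. Then K (dimension 2) consists of the simplices:

  0-simplices (9): a, b, c, d, e, f, g, h, i
  1-simplices (27): ab, ac, af, ag, ah, ai, bc, bd, be, bf, bi, cd, ce, cg, ch, de, df, dh, di, ef, eg, ei, fg, fh, gh, gi, hi
  2-simplices (18): abf, abi, acg, ach, afg, ahi, bcd, bce, bdi, bef, cdh, ceg, def, dei, dfh, egi, fgh, ghi

giving chain groups C_0 ≅ Z^9, C_1 ≅ Z^27, C_2 ≅ Z^18.

∂_1: C_1 → C_0 is given by ∂[p,q] = [q] − [p]. For instance
  ∂ef = f − e.
As a 9×27 matrix over Z this has rank 8, with invariant factors (1,1,1,1,1,1,1,1).

The boundary map ∂_2: C_2 → C_1 acts by ∂[p,q,r] = [q,r] − [p,r] + [p,q]. For instance
  ∂abf = bf − af + ab,
  ∂acg = cg − ag + ac.
The resulting 27×18 matrix has rank 18, and its Smith normal form has invariant factors (1,1,1,1,1,1,1,1,1,1,1,1,1,1,1,1,1,2).

From H_k ≅ ker(∂_k) / im(∂_{k+1}) we obtain:

  H_0: rank C_0 − rank ∂_1 = 9 − 8 = 1, and the invariant factors of ∂_1 are all 1, so H_0 = Z.
  H_1: rank ker ∂_1 − rank ∂_2 = (27 − 8) − 18 = 1, and ∂_2 has invariant factor 2 > 1, so H_1 = Z ⊕ Z/2Z.
  H_2: rank ker ∂_2 − rank ∂_3 = (18 − 18) − 0 = 0, and there is no ∂_3, so H_2 = 0.

(K is a triangulation of the Klein bottle.)

H_0 = Z,  H_1 = Z ⊕ Z/2Z,  H_2 = 0.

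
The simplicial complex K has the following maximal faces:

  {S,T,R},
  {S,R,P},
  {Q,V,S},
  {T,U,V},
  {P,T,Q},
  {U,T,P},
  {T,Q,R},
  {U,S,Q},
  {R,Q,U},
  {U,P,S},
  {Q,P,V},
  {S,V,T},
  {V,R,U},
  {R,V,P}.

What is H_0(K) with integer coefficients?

H_0 = Z.

Fix the vertex order P < Q < R < S < T < U < V and write every simplex with vertices in increasing order. Then dim K = 2 and the simplices of K are:

  0-simplices (7): P, Q, R, S, T, U, V
  1-simplices (21): PQ, PR, PS, PT, PU, PV, QR, QS, QT, QU, QV, RS, RT, RU, RV, ST, SU, SV, TU, TV, UV
  2-simplices (14): PQT, PQV, PRS, PRV, PSU, PTU, QRT, QRU, QSU, QSV, RST, RUV, STV, TUV

so the chain groups are C_0 ≅ Z^7, C_1 ≅ Z^21, C_2 ≅ Z^14.

The boundary map ∂_1: C_1 → C_0 is given by ∂[p,q] = [q] − [p]. For instance
  ∂RV = V − R.
As a 7×21 matrix over Z this has rank 6, with invariant factors (1,1,1,1,1,1).

The boundary map ∂_2: C_2 → C_1 maps a triangle to the signed sum of its edges. For instance
  ∂STV = TV − SV + ST,
  ∂PRS = RS − PS + PR.
The resulting 21×14 matrix has rank 13, and its Smith normal form has invariant factors (1,1,1,1,1,1,1,1,1,1,1,1,1).

From H_k ≅ ker(∂_k) / im(∂_{k+1}) we obtain:

  H_0: rank C_0 − rank ∂_1 = 7 − 6 = 1, and the invariant factors of ∂_1 are all 1, so H_0 ≅ Z.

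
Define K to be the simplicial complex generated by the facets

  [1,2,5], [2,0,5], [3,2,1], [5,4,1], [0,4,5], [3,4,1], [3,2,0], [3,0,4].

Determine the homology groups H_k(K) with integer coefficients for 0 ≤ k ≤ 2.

H_0 ≅ Z,  H_1 = 0,  H_2 ≅ Z.

Take the total order 0 < 1 < 2 < 3 < 4 < 5 on the vertex set. Then K (dimension 2) consists of the simplices:

  0-simplices (6): [0], [1], [2], [3], [4], [5]
  1-simplices (12): [0,2], [0,3], [0,4], [0,5], [1,2], [1,3], [1,4], [1,5], [2,3], [2,5], [3,4], [4,5]
  2-simplices (8): [0,2,3], [0,2,5], [0,3,4], [0,4,5], [1,2,3], [1,2,5], [1,3,4], [1,4,5]

so the chain groups are C_0 ≅ Z^6, C_1 ≅ Z^12, C_2 ≅ Z^8.

The boundary map ∂_1: C_1 → C_0 is given by ∂[p,q] = [q] − [p].
The resulting 6×12 matrix has rank 5, and its Smith normal form has invariant factors (1,1,1,1,1).

∂_2: C_2 → C_1 sends each 2-simplex [p,q,r] to [q,r] − [p,r] + [p,q]. For instance
  ∂[1,4,5] = [4,5] − [1,5] + [1,4],
  ∂[0,2,3] = [2,3] − [0,3] + [0,2].
The resulting 12×8 matrix has rank 7, and its Smith normal form has invariant factors (1,1,1,1,1,1,1).

From H_k ≅ ker(∂_k) / im(∂_{k+1}) we obtain:

  H_0: rank C_0 − rank ∂_1 = 6 − 5 = 1, and the invariant factors of ∂_1 are all 1, so H_0 = Z.
  H_1: rank ker ∂_1 − rank ∂_2 = (12 − 5) − 7 = 0, and the invariant factors of ∂_2 are all 1, so H_1 = 0.
  H_2: rank ker ∂_2 − rank ∂_3 = (8 − 7) − 0 = 1, and there is no ∂_3, so H_2 = Z.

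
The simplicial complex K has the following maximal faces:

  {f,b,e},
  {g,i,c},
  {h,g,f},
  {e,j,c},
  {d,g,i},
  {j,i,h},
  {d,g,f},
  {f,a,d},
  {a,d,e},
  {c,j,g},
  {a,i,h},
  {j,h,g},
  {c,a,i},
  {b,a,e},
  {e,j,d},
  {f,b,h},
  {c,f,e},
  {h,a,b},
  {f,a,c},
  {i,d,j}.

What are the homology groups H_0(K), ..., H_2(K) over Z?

Take the total order a < b < c < d < e < f < g < h < i < j on the vertex set. Then K (dimension 2) consists of the simplices:

  0-simplices (10): a, b, c, d, e, f, g, h, i, j
  1-simplices (30): ab, ac, ad, ae, af, ah, ai, be, bf, bh, ce, cf, cg, ci, cj, de, df, dg, di, dj, ef, ej, fg, fh, gh, gi, gj, hi, hj, ij
  2-simplices (20): abe, abh, acf, aci, ade, adf, ahi, bef, bfh, cef, cej, cgi, cgj, dej, dfg, dgi, dij, fgh, ghj, hij

giving chain groups C_0 ≅ Z^10, C_1 ≅ Z^30, C_2 ≅ Z^20.

The boundary map ∂_1: C_1 → C_0 is given by ∂[p,q] = [q] − [p].
The resulting 10×30 matrix has rank 9, and its Smith normal form has invariant factors (1,1,1,1,1,1,1,1,1).

∂_2: C_2 → C_1 maps a triangle to the signed sum of its edges. For instance
  ∂cej = ej − cj + ce,
  ∂cgi = gi − ci + cg.
This gives a 30×20 integer matrix of rank 20; reducing to Smith normal form yields diagonal entries (1,1,1,1,1,1,1,1,1,1,1,1,1,1,1,1,1,1,1,2).

Computing H_k = (kernel of ∂_k) / (image of ∂_{k+1}):

  H_0: rank C_0 − rank ∂_1 = 10 − 9 = 1, and the invariant factors of ∂_1 are all 1, so H_0 ≅ Z.
  H_1: rank ker ∂_1 − rank ∂_2 = (30 − 9) − 20 = 1, and ∂_2 has invariant factor 2 > 1, so H_1 ≅ Z ⊕ Z_2.
  H_2: rank ker ∂_2 − rank ∂_3 = (20 − 20) − 0 = 0, and there is no ∂_3, so H_2 ≅ 0.

As a check, the Euler characteristic is 10 − 30 + 20 = 0, which agrees with 1 − 1 + 0 = 0.
(K is a triangulation of the Klein bottle.)

H_0 ≅ Z,  H_1 ≅ Z ⊕ Z_2,  H_2 = 0.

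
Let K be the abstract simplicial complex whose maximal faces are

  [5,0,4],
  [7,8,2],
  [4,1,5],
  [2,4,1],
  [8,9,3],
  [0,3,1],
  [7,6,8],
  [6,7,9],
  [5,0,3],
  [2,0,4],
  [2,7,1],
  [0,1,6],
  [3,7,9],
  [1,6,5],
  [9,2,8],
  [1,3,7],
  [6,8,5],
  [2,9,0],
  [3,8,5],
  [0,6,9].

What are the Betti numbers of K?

b_0 = 1, b_1 = 1, b_2 = 0.

K has 10 vertices, 30 edges, 20 triangles.
rank ∂_0 = 0, rank ∂_1 = 9 ⇒ b_0 = 10 − 0 − 9 = 1; all invariant factors of ∂_1 are 1 so no torsion. So H_0 = Z.
rank ∂_1 = 9, rank ∂_2 = 20 ⇒ b_1 = 30 − 9 − 20 = 1; ∂_2 has invariant factor(s) [2] giving torsion. So H_1 = Z ⊕ Z/2Z.
rank ∂_2 = 20, rank ∂_3 = 0 ⇒ b_2 = 20 − 20 − 0 = 0. So H_2 = 0.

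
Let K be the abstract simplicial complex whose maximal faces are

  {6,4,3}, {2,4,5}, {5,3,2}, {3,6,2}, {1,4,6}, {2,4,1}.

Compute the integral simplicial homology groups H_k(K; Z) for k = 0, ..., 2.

K has 6 vertices, 12 edges, 6 triangles.
rank ∂_0 = 0, rank ∂_1 = 5 ⇒ b_0 = 6 − 0 − 5 = 1; all invariant factors of ∂_1 are 1 so no torsion. So H_0 ≅ Z.
rank ∂_1 = 5, rank ∂_2 = 6 ⇒ b_1 = 12 − 5 − 6 = 1; all invariant factors of ∂_2 are 1 so no torsion. So H_1 ≅ Z.
rank ∂_2 = 6, rank ∂_3 = 0 ⇒ b_2 = 6 − 6 − 0 = 0. So H_2 ≅ 0.

H_0 ≅ Z,  H_1 ≅ Z,  H_2 = 0.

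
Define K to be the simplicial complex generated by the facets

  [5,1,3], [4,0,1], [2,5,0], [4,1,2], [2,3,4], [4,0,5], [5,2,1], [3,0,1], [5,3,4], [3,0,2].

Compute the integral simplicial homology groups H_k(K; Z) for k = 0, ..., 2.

H_0 = Z,  H_1 = Z/2,  H_2 = 0.

Fix the vertex order 0 < 1 < 2 < 3 < 4 < 5 and write every simplex with vertices in increasing order. Then dim K = 2 and the simplices of K are:

  0-simplices (6): [0], [1], [2], [3], [4], [5]
  1-simplices (15): [0,1], [0,2], [0,3], [0,4], [0,5], [1,2], [1,3], [1,4], [1,5], [2,3], [2,4], [2,5], [3,4], [3,5], [4,5]
  2-simplices (10): [0,1,3], [0,1,4], [0,2,3], [0,2,5], [0,4,5], [1,2,4], [1,2,5], [1,3,5], [2,3,4], [3,4,5]

giving chain groups C_0 ≅ Z^6, C_1 ≅ Z^15, C_2 ≅ Z^10.

Boundary ∂_1: C_1 → C_0 maps an edge to its endpoints' difference, ∂[p,q] = q − p. For instance
  ∂[2,4] = [4] − [2].
The resulting 6×15 matrix has rank 5, and its Smith normal form has invariant factors (1,1,1,1,1).

The boundary map ∂_2: C_2 → C_1 maps a triangle to the signed sum of its edges. For instance
  ∂[0,1,4] = [1,4] − [0,4] + [0,1],
  ∂[0,4,5] = [4,5] − [0,5] + [0,4].
The resulting 15×10 matrix has rank 10, and its Smith normal form has invariant factors (1,1,1,1,1,1,1,1,1,2).

Reading off H_k = ker ∂_k / im ∂_{k+1}:

  H_0: rank C_0 − rank ∂_1 = 6 − 5 = 1, and the invariant factors of ∂_1 are all 1, so H_0 = Z.
  H_1: rank ker ∂_1 − rank ∂_2 = (15 − 5) − 10 = 0, and ∂_2 has invariant factor 2 > 1, so H_1 = Z/2.
  H_2: rank ker ∂_2 − rank ∂_3 = (10 − 10) − 0 = 0, and there is no ∂_3, so H_2 = 0.

As a check, the Euler characteristic is 6 − 15 + 10 = 1, which agrees with 1 − 0 + 0 = 1.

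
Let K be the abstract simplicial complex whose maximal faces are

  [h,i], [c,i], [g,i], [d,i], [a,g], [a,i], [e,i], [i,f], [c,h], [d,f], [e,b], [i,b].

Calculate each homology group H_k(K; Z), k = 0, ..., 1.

We work with the vertex ordering a < b < c < d < e < f < g < h < i. The simplices of K, each written with vertices in increasing order, are:

  0-simplices (9): a, b, c, d, e, f, g, h, i
  1-simplices (12): ag, ai, be, bi, ch, ci, df, di, ei, fi, gi, hi

Hence C_0 ≅ Z^9, C_1 ≅ Z^12.

The boundary map ∂_1: C_1 → C_0 maps an edge to its endpoints' difference, ∂[p,q] = q − p.
The resulting 9×12 matrix has rank 8, and its Smith normal form has invariant factors (1,1,1,1,1,1,1,1).

Computing H_k = (kernel of ∂_k) / (image of ∂_{k+1}):

  H_0: rank C_0 − rank ∂_1 = 9 − 8 = 1, and the invariant factors of ∂_1 are all 1, so H_0 ≅ Z.
  H_1: rank ker ∂_1 − rank ∂_2 = (12 − 8) − 0 = 4, and there is no ∂_2, so H_1 ≅ Z^4.

H_0 = Z,  H_1 = Z^4.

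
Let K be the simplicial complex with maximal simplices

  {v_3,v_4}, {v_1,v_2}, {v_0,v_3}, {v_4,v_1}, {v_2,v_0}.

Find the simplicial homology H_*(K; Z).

H_0 = Z,  H_1 = Z.

Take the total order v_0 < v_1 < v_2 < v_3 < v_4 on the vertex set. Then K (dimension 1) consists of the simplices:

  0-simplices (5): [v_0], [v_1], [v_2], [v_3], [v_4]
  1-simplices (5): [v_0,v_2], [v_0,v_3], [v_1,v_2], [v_1,v_4], [v_3,v_4]

so the chain groups are C_0 ≅ Z^5, C_1 ≅ Z^5.

Boundary ∂_1: C_1 → C_0 maps an edge to its endpoints' difference, ∂[p,q] = q − p.
The resulting 5×5 matrix has rank 4, and its Smith normal form has invariant factors (1,1,1,1).

From H_k ≅ ker(∂_k) / im(∂_{k+1}) we obtain:

  H_0: rank C_0 − rank ∂_1 = 5 − 4 = 1, and the invariant factors of ∂_1 are all 1, so H_0 ≅ Z.
  H_1: rank ker ∂_1 − rank ∂_2 = (5 − 4) − 0 = 1, and there is no ∂_2, so H_1 ≅ Z.

As a check, the Euler characteristic is 5 − 5 = 0, which agrees with 1 − 1 = 0.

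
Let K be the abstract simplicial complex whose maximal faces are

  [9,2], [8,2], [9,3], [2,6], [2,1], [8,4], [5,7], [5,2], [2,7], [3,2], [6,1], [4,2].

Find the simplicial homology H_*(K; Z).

K has 9 vertices, 12 edges.
rank ∂_0 = 0, rank ∂_1 = 8 ⇒ b_0 = 9 − 0 − 8 = 1; all invariant factors of ∂_1 are 1 so no torsion. So H_0 ≅ Z.
rank ∂_1 = 8, rank ∂_2 = 0 ⇒ b_1 = 12 − 8 − 0 = 4. So H_1 ≅ Z^4.

H_0 = Z,  H_1 = Z^4.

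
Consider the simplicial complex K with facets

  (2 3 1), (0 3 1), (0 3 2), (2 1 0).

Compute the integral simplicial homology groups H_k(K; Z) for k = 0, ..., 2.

K has 4 vertices, 6 edges, 4 triangles.
rank ∂_0 = 0, rank ∂_1 = 3 ⇒ b_0 = 4 − 0 − 3 = 1; all invariant factors of ∂_1 are 1 so no torsion. So H_0 ≅ Z.
rank ∂_1 = 3, rank ∂_2 = 3 ⇒ b_1 = 6 − 3 − 3 = 0; all invariant factors of ∂_2 are 1 so no torsion. So H_1 ≅ 0.
rank ∂_2 = 3, rank ∂_3 = 0 ⇒ b_2 = 4 − 3 − 0 = 1. So H_2 ≅ Z.

H_0 = Z,  H_1 = 0,  H_2 = Z.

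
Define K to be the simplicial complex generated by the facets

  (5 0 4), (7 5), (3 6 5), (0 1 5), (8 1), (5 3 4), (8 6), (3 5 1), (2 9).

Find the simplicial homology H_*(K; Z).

H_0 ≅ Z^2,  H_1 ≅ Z,  H_2 = 0.

K has 10 vertices, 14 edges, 5 triangles.
rank ∂_0 = 0, rank ∂_1 = 8 ⇒ b_0 = 10 − 0 − 8 = 2; all invariant factors of ∂_1 are 1 so no torsion. So H_0 ≅ Z^2.
rank ∂_1 = 8, rank ∂_2 = 5 ⇒ b_1 = 14 − 8 − 5 = 1; all invariant factors of ∂_2 are 1 so no torsion. So H_1 ≅ Z.
rank ∂_2 = 5, rank ∂_3 = 0 ⇒ b_2 = 5 − 5 − 0 = 0. So H_2 ≅ 0.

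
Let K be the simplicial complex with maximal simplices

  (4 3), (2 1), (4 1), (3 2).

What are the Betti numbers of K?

Take the total order 1 < 2 < 3 < 4 on the vertex set. Then K (dimension 1) consists of the simplices:

  0-simplices (4): [1], [2], [3], [4]
  1-simplices (4): [1,2], [1,4], [2,3], [3,4]

so the chain groups are C_0 ≅ Z^4, C_1 ≅ Z^4.

The boundary map ∂_1: C_1 → C_0 sends each edge [p,q] (with p < q) to q − p. For instance
  ∂[3,4] = [4] − [3].
The 4×4 boundary matrix has rank 3 and Smith normal form diag(1,1,1).

From H_k ≅ ker(∂_k) / im(∂_{k+1}) we obtain:

  H_0: rank C_0 − rank ∂_1 = 4 − 3 = 1, and the invariant factors of ∂_1 are all 1, so H_0 = Z.
  H_1: rank ker ∂_1 − rank ∂_2 = (4 − 3) − 0 = 1, and there is no ∂_2, so H_1 = Z.

(K is a triangulation of the circle S^1.)

Hence the Betti numbers are b_0 = 1, b_1 = 1.

b_0 = 1, b_1 = 1.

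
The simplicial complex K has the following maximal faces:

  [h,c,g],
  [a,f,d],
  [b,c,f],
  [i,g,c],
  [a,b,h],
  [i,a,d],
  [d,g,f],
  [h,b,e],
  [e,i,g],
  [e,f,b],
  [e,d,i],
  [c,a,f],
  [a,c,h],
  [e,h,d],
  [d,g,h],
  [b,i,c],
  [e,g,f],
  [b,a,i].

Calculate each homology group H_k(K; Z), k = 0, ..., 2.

H_0 ≅ Z,  H_1 ≅ Z ⊕ Z/2Z,  H_2 = 0.

Fix the vertex order a < b < c < d < e < f < g < h < i and write every simplex with vertices in increasing order. Then dim K = 2 and the simplices of K are:

  0-simplices (9): a, b, c, d, e, f, g, h, i
  1-simplices (27): ab, ac, ad, af, ah, ai, bc, be, bf, bh, bi, cf, cg, ch, ci, de, df, dg, dh, di, ef, eg, eh, ei, fg, gh, gi
  2-simplices (18): abh, abi, acf, ach, adf, adi, bcf, bci, bef, beh, cgh, cgi, deh, dei, dfg, dgh, efg, egi

so the chain groups are C_0 ≅ Z^9, C_1 ≅ Z^27, C_2 ≅ Z^18.

The boundary map ∂_1: C_1 → C_0 maps an edge to its endpoints' difference, ∂[p,q] = q − p. For instance
  ∂ei = i − e.
The 9×27 boundary matrix has rank 8 and Smith normal form diag(1,1,1,1,1,1,1,1).

Boundary ∂_2: C_2 → C_1 acts by ∂[p,q,r] = [q,r] − [p,r] + [p,q]. For instance
  ∂dfg = fg − dg + df,
  ∂dei = ei − di + de.
As a 27×18 matrix over Z this has rank 18, with invariant factors (1,1,1,1,1,1,1,1,1,1,1,1,1,1,1,1,1,2).

From H_k ≅ ker(∂_k) / im(∂_{k+1}) we obtain:

  H_0: rank C_0 − rank ∂_1 = 9 − 8 = 1, and the invariant factors of ∂_1 are all 1, so H_0 ≅ Z.
  H_1: rank ker ∂_1 − rank ∂_2 = (27 − 8) − 18 = 1, and ∂_2 has invariant factor 2 > 1, so H_1 ≅ Z ⊕ Z/2Z.
  H_2: rank ker ∂_2 − rank ∂_3 = (18 − 18) − 0 = 0, and there is no ∂_3, so H_2 ≅ 0.

(K is a triangulation of the Klein bottle.)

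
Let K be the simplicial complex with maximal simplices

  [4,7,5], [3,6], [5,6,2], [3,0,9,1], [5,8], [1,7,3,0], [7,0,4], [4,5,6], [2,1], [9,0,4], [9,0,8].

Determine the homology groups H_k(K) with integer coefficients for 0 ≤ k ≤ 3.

We work with the vertex ordering 0 < 1 < 2 < 3 < 4 < 5 < 6 < 7 < 8 < 9. The simplices of K, each written with vertices in increasing order, are:

  0-simplices (10): [0], [1], [2], [3], [4], [5], [6], [7], [8], [9]
  1-simplices (23): [0,1], [0,3], [0,4], [0,7], [0,8], [0,9], [1,2], [1,3], [1,7], [1,9], [2,5], [2,6], [3,6], [3,7], [3,9], [4,5], [4,6], [4,7], [4,9], [5,6], [5,7], [5,8], [8,9]
  2-simplices (13): [0,1,3], [0,1,7], [0,1,9], [0,3,7], [0,3,9], [0,4,7], [0,4,9], [0,8,9], [1,3,7], [1,3,9], [2,5,6], [4,5,6], [4,5,7]
  3-simplices (2): [0,1,3,7], [0,1,3,9]

Hence C_0 ≅ Z^10, C_1 ≅ Z^23, C_2 ≅ Z^13, C_3 ≅ Z^2.

The boundary map ∂_1: C_1 → C_0 is given by ∂[p,q] = [q] − [p].
This gives a 10×23 integer matrix of rank 9; reducing to Smith normal form yields diagonal entries (1,1,1,1,1,1,1,1,1).

Boundary ∂_2: C_2 → C_1 maps a triangle to the signed sum of its edges. For instance
  ∂[2,5,6] = [5,6] − [2,6] + [2,5],
  ∂[0,1,3] = [1,3] − [0,3] + [0,1].
The resulting 23×13 matrix has rank 11, and its Smith normal form has invariant factors (1,1,1,1,1,1,1,1,1,1,1).

∂_3: C_3 → C_2 sends each 3-simplex σ to the alternating sum Σ_i (−1)^i (σ with its i-th vertex removed). For instance
  ∂[0,1,3,9] = [1,3,9] − [0,3,9] + [0,1,9] − [0,1,3],
  ∂[0,1,3,7] = [1,3,7] − [0,3,7] + [0,1,7] − [0,1,3].
As a 13×2 matrix over Z this has rank 2, with invariant factors (1,1).

Now H_k = ker ∂_k / im ∂_{k+1}, so:

  H_0: rank C_0 − rank ∂_1 = 10 − 9 = 1, and the invariant factors of ∂_1 are all 1, so H_0 ≅ Z.
  H_1: rank ker ∂_1 − rank ∂_2 = (23 − 9) − 11 = 3, and the invariant factors of ∂_2 are all 1, so H_1 ≅ Z^3.
  H_2: rank ker ∂_2 − rank ∂_3 = (13 − 11) − 2 = 0, and the invariant factors of ∂_3 are all 1, so H_2 ≅ 0.
  H_3: rank ker ∂_3 − rank ∂_4 = (2 − 2) − 0 = 0, and there is no ∂_4, so H_3 ≅ 0.

As a check, the Euler characteristic is 10 − 23 + 13 − 2 = -2, which agrees with 1 − 3 + 0 − 0 = -2.

H_0 ≅ Z,  H_1 ≅ Z^3,  H_2 = 0,  H_3 = 0.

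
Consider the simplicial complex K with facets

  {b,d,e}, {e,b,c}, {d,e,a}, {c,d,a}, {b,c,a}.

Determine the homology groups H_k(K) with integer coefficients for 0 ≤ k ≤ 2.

H_0 = Z,  H_1 = Z,  H_2 = 0.

Order the vertices as a < b < c < d < e. Listing each simplex with vertices in this order, K has dimension 2 with simplices:

  0-simplices (5): a, b, c, d, e
  1-simplices (10): ab, ac, ad, ae, bc, bd, be, cd, ce, de
  2-simplices (5): abc, acd, ade, bce, bde

Hence C_0 ≅ Z^5, C_1 ≅ Z^10, C_2 ≅ Z^5.

Boundary ∂_1: C_1 → C_0 sends each edge [p,q] (with p < q) to q − p. For instance
  ∂ce = e − c.
This gives a 5×10 integer matrix of rank 4; reducing to Smith normal form yields diagonal entries (1,1,1,1).

Boundary ∂_2: C_2 → C_1 acts by ∂[p,q,r] = [q,r] − [p,r] + [p,q]. For instance
  ∂bce = ce − be + bc,
  ∂bde = de − be + bd.
The resulting 10×5 matrix has rank 5, and its Smith normal form has invariant factors (1,1,1,1,1).

Computing H_k = (kernel of ∂_k) / (image of ∂_{k+1}):

  H_0: rank C_0 − rank ∂_1 = 5 − 4 = 1, and the invariant factors of ∂_1 are all 1, so H_0 = Z.
  H_1: rank ker ∂_1 − rank ∂_2 = (10 − 4) − 5 = 1, and the invariant factors of ∂_2 are all 1, so H_1 = Z.
  H_2: rank ker ∂_2 − rank ∂_3 = (5 − 5) − 0 = 0, and there is no ∂_3, so H_2 = 0.

As a check, the Euler characteristic is 5 − 10 + 5 = 0, which agrees with 1 − 1 + 0 = 0.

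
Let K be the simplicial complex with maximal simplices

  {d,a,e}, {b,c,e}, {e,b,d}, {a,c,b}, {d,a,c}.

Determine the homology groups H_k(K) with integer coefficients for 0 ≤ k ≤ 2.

Order the vertices as a < b < c < d < e. Listing each simplex with vertices in this order, K has dimension 2 with simplices:

  0-simplices (5): a, b, c, d, e
  1-simplices (10): ab, ac, ad, ae, bc, bd, be, cd, ce, de
  2-simplices (5): abc, acd, ade, bce, bde

Hence C_0 ≅ Z^5, C_1 ≅ Z^10, C_2 ≅ Z^5.

Boundary ∂_1: C_1 → C_0 maps an edge to its endpoints' difference, ∂[p,q] = q − p.
The resulting 5×10 matrix has rank 4, and its Smith normal form has invariant factors (1,1,1,1).

Boundary ∂_2: C_2 → C_1 acts by ∂[p,q,r] = [q,r] − [p,r] + [p,q]. For instance
  ∂bde = de − be + bd,
  ∂abc = bc − ac + ab.
This gives a 10×5 integer matrix of rank 5; reducing to Smith normal form yields diagonal entries (1,1,1,1,1).

Now H_k = ker ∂_k / im ∂_{k+1}, so:

  H_0: rank C_0 − rank ∂_1 = 5 − 4 = 1, and the invariant factors of ∂_1 are all 1, so H_0 = Z.
  H_1: rank ker ∂_1 − rank ∂_2 = (10 − 4) − 5 = 1, and the invariant factors of ∂_2 are all 1, so H_1 = Z.
  H_2: rank ker ∂_2 − rank ∂_3 = (5 − 5) − 0 = 0, and there is no ∂_3, so H_2 = 0.

As a check, the Euler characteristic is 5 − 10 + 5 = 0, which agrees with 1 − 1 + 0 = 0.

H_0 = Z,  H_1 = Z,  H_2 = 0.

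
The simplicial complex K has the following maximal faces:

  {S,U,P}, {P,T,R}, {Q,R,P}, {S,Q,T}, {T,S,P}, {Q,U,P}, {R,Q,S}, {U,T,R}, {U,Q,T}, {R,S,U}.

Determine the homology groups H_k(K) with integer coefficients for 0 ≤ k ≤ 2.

Fix the vertex order P < Q < R < S < T < U and write every simplex with vertices in increasing order. Then dim K = 2 and the simplices of K are:

  0-simplices (6): P, Q, R, S, T, U
  1-simplices (15): PQ, PR, PS, PT, PU, QR, QS, QT, QU, RS, RT, RU, ST, SU, TU
  2-simplices (10): PQR, PQU, PRT, PST, PSU, QRS, QST, QTU, RSU, RTU

Hence C_0 ≅ Z^6, C_1 ≅ Z^15, C_2 ≅ Z^10.

Boundary ∂_1: C_1 → C_0 maps an edge to its endpoints' difference, ∂[p,q] = q − p. For instance
  ∂PU = U − P.
As a 6×15 matrix over Z this has rank 5, with invariant factors (1,1,1,1,1).

∂_2: C_2 → C_1 sends each 2-simplex [p,q,r] to [q,r] − [p,r] + [p,q]. For instance
  ∂QRS = RS − QS + QR,
  ∂QTU = TU − QU + QT.
The 15×10 boundary matrix has rank 10 and Smith normal form diag(1,1,1,1,1,1,1,1,1,2).

Computing H_k = (kernel of ∂_k) / (image of ∂_{k+1}):

  H_0: rank C_0 − rank ∂_1 = 6 − 5 = 1, and the invariant factors of ∂_1 are all 1, so H_0 ≅ Z.
  H_1: rank ker ∂_1 − rank ∂_2 = (15 − 5) − 10 = 0, and ∂_2 has invariant factor 2 > 1, so H_1 ≅ Z/2.
  H_2: rank ker ∂_2 − rank ∂_3 = (10 − 10) − 0 = 0, and there is no ∂_3, so H_2 ≅ 0.

H_0 = Z,  H_1 = Z/2,  H_2 = 0.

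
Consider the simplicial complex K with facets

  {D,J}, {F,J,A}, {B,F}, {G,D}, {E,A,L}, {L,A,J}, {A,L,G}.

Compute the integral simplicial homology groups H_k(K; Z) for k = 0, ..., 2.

K has 8 vertices, 12 edges, 4 triangles.
rank ∂_0 = 0, rank ∂_1 = 7 ⇒ b_0 = 8 − 0 − 7 = 1; all invariant factors of ∂_1 are 1 so no torsion. So H_0 ≅ Z.
rank ∂_1 = 7, rank ∂_2 = 4 ⇒ b_1 = 12 − 7 − 4 = 1; all invariant factors of ∂_2 are 1 so no torsion. So H_1 ≅ Z.
rank ∂_2 = 4, rank ∂_3 = 0 ⇒ b_2 = 4 − 4 − 0 = 0. So H_2 ≅ 0.

H_0 = Z,  H_1 = Z,  H_2 = 0.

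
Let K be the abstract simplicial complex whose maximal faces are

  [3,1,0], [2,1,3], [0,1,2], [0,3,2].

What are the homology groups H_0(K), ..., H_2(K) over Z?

H_0 = Z,  H_1 = 0,  H_2 = Z.

We work with the vertex ordering 0 < 1 < 2 < 3. The simplices of K, each written with vertices in increasing order, are:

  0-simplices (4): [0], [1], [2], [3]
  1-simplices (6): [0,1], [0,2], [0,3], [1,2], [1,3], [2,3]
  2-simplices (4): [0,1,2], [0,1,3], [0,2,3], [1,2,3]

giving chain groups C_0 ≅ Z^4, C_1 ≅ Z^6, C_2 ≅ Z^4.

The boundary map ∂_1: C_1 → C_0 maps an edge to its endpoints' difference, ∂[p,q] = q − p. For instance
  ∂[0,3] = [3] − [0].
This gives a 4×6 integer matrix of rank 3; reducing to Smith normal form yields diagonal entries (1,1,1).

The boundary map ∂_2: C_2 → C_1 maps a triangle to the signed sum of its edges. For instance
  ∂[0,1,2] = [1,2] − [0,2] + [0,1],
  ∂[0,2,3] = [2,3] − [0,3] + [0,2].
As a 6×4 matrix over Z this has rank 3, with invariant factors (1,1,1).

From H_k ≅ ker(∂_k) / im(∂_{k+1}) we obtain:

  H_0: rank C_0 − rank ∂_1 = 4 − 3 = 1, and the invariant factors of ∂_1 are all 1, so H_0 ≅ Z.
  H_1: rank ker ∂_1 − rank ∂_2 = (6 − 3) − 3 = 0, and the invariant factors of ∂_2 are all 1, so H_1 ≅ 0.
  H_2: rank ker ∂_2 − rank ∂_3 = (4 − 3) − 0 = 1, and there is no ∂_3, so H_2 ≅ Z.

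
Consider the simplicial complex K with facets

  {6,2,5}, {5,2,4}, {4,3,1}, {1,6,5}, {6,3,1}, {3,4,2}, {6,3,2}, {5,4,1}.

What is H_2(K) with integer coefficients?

K has 6 vertices, 12 edges, 8 triangles.
rank ∂_2 = 7, rank ∂_3 = 0 ⇒ b_2 = 8 − 7 − 0 = 1. So H_2 ≅ Z.

H_2 ≅ Z.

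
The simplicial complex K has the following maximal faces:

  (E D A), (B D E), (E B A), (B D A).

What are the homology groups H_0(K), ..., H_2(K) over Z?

H_0 = Z,  H_1 = 0,  H_2 = Z.

Take the total order A < B < D < E on the vertex set. Then K (dimension 2) consists of the simplices:

  0-simplices (4): A, B, D, E
  1-simplices (6): AB, AD, AE, BD, BE, DE
  2-simplices (4): ABD, ABE, ADE, BDE

Hence C_0 ≅ Z^4, C_1 ≅ Z^6, C_2 ≅ Z^4.

The boundary map ∂_1: C_1 → C_0 maps an edge to its endpoints' difference, ∂[p,q] = q − p. For instance
  ∂BD = D − B.
As a 4×6 matrix over Z this has rank 3, with invariant factors (1,1,1).

Boundary ∂_2: C_2 → C_1 sends each 2-simplex [p,q,r] to [q,r] − [p,r] + [p,q]. For instance
  ∂ABE = BE − AE + AB,
  ∂ABD = BD − AD + AB.
The 6×4 boundary matrix has rank 3 and Smith normal form diag(1,1,1).

From H_k ≅ ker(∂_k) / im(∂_{k+1}) we obtain:

  H_0: rank C_0 − rank ∂_1 = 4 − 3 = 1, and the invariant factors of ∂_1 are all 1, so H_0 = Z.
  H_1: rank ker ∂_1 − rank ∂_2 = (6 − 3) − 3 = 0, and the invariant factors of ∂_2 are all 1, so H_1 = 0.
  H_2: rank ker ∂_2 − rank ∂_3 = (4 − 3) − 0 = 1, and there is no ∂_3, so H_2 = Z.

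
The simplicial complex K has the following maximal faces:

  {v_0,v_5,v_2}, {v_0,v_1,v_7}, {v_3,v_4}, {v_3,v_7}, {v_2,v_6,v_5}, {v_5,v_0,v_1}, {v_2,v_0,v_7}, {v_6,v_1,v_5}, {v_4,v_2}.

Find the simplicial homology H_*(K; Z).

Order the vertices as v_0 < v_1 < v_2 < v_3 < v_4 < v_5 < v_6 < v_7. Listing each simplex with vertices in this order, K has dimension 2 with simplices:

  0-simplices (8): [v_0], [v_1], [v_2], [v_3], [v_4], [v_5], [v_6], [v_7]
  1-simplices (14): [v_0,v_1], [v_0,v_2], [v_0,v_5], [v_0,v_7], [v_1,v_5], [v_1,v_6], [v_1,v_7], [v_2,v_4], [v_2,v_5], [v_2,v_6], [v_2,v_7], [v_3,v_4], [v_3,v_7], [v_5,v_6]
  2-simplices (6): [v_0,v_1,v_5], [v_0,v_1,v_7], [v_0,v_2,v_5], [v_0,v_2,v_7], [v_1,v_5,v_6], [v_2,v_5,v_6]

giving chain groups C_0 ≅ Z^8, C_1 ≅ Z^14, C_2 ≅ Z^6.

Boundary ∂_1: C_1 → C_0 maps an edge to its endpoints' difference, ∂[p,q] = q − p.
The resulting 8×14 matrix has rank 7, and its Smith normal form has invariant factors (1,1,1,1,1,1,1).

The boundary map ∂_2: C_2 → C_1 acts by ∂[p,q,r] = [q,r] − [p,r] + [p,q]. For instance
  ∂[v_0,v_2,v_5] = [v_2,v_5] − [v_0,v_5] + [v_0,v_2],
  ∂[v_1,v_5,v_6] = [v_5,v_6] − [v_1,v_6] + [v_1,v_5].
The 14×6 boundary matrix has rank 6 and Smith normal form diag(1,1,1,1,1,1).

Now H_k = ker ∂_k / im ∂_{k+1}, so:

  H_0: rank C_0 − rank ∂_1 = 8 − 7 = 1, and the invariant factors of ∂_1 are all 1, so H_0 = Z.
  H_1: rank ker ∂_1 − rank ∂_2 = (14 − 7) − 6 = 1, and the invariant factors of ∂_2 are all 1, so H_1 = Z.
  H_2: rank ker ∂_2 − rank ∂_3 = (6 − 6) − 0 = 0, and there is no ∂_3, so H_2 = 0.

H_0 ≅ Z,  H_1 ≅ Z,  H_2 = 0.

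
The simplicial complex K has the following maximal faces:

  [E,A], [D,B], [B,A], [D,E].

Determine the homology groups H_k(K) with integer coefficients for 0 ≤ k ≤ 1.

H_0 = Z,  H_1 = Z.

We work with the vertex ordering A < B < D < E. The simplices of K, each written with vertices in increasing order, are:

  0-simplices (4): A, B, D, E
  1-simplices (4): AB, AE, BD, DE

Hence C_0 ≅ Z^4, C_1 ≅ Z^4.

Boundary ∂_1: C_1 → C_0 maps an edge to its endpoints' difference, ∂[p,q] = q − p. For instance
  ∂AE = E − A.
The 4×4 boundary matrix has rank 3 and Smith normal form diag(1,1,1).

Reading off H_k = ker ∂_k / im ∂_{k+1}:

  H_0: rank C_0 − rank ∂_1 = 4 − 3 = 1, and the invariant factors of ∂_1 are all 1, so H_0 ≅ Z.
  H_1: rank ker ∂_1 − rank ∂_2 = (4 − 3) − 0 = 1, and there is no ∂_2, so H_1 ≅ Z.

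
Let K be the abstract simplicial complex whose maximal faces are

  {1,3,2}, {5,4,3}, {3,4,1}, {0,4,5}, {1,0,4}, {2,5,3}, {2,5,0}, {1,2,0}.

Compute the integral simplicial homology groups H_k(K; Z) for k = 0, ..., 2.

H_0 ≅ Z,  H_1 = 0,  H_2 ≅ Z.

We work with the vertex ordering 0 < 1 < 2 < 3 < 4 < 5. The simplices of K, each written with vertices in increasing order, are:

  0-simplices (6): [0], [1], [2], [3], [4], [5]
  1-simplices (12): [0,1], [0,2], [0,4], [0,5], [1,2], [1,3], [1,4], [2,3], [2,5], [3,4], [3,5], [4,5]
  2-simplices (8): [0,1,2], [0,1,4], [0,2,5], [0,4,5], [1,2,3], [1,3,4], [2,3,5], [3,4,5]

Hence C_0 ≅ Z^6, C_1 ≅ Z^12, C_2 ≅ Z^8.

∂_1: C_1 → C_0 maps an edge to its endpoints' difference, ∂[p,q] = q − p. For instance
  ∂[0,1] = [1] − [0].
The 6×12 boundary matrix has rank 5 and Smith normal form diag(1,1,1,1,1).

The boundary map ∂_2: C_2 → C_1 sends each 2-simplex [p,q,r] to [q,r] − [p,r] + [p,q]. For instance
  ∂[0,1,2] = [1,2] − [0,2] + [0,1],
  ∂[3,4,5] = [4,5] − [3,5] + [3,4].
This gives a 12×8 integer matrix of rank 7; reducing to Smith normal form yields diagonal entries (1,1,1,1,1,1,1).

Reading off H_k = ker ∂_k / im ∂_{k+1}:

  H_0: rank C_0 − rank ∂_1 = 6 − 5 = 1, and the invariant factors of ∂_1 are all 1, so H_0 = Z.
  H_1: rank ker ∂_1 − rank ∂_2 = (12 − 5) − 7 = 0, and the invariant factors of ∂_2 are all 1, so H_1 = 0.
  H_2: rank ker ∂_2 − rank ∂_3 = (8 − 7) − 0 = 1, and there is no ∂_3, so H_2 = Z.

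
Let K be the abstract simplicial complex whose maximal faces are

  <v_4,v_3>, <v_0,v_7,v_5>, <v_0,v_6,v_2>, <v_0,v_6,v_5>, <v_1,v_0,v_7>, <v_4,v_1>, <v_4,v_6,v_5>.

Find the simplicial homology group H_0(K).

H_0 = Z.

K has 8 vertices, 13 edges, 5 triangles.
rank ∂_0 = 0, rank ∂_1 = 7 ⇒ b_0 = 8 − 0 − 7 = 1; all invariant factors of ∂_1 are 1 so no torsion. So H_0 ≅ Z.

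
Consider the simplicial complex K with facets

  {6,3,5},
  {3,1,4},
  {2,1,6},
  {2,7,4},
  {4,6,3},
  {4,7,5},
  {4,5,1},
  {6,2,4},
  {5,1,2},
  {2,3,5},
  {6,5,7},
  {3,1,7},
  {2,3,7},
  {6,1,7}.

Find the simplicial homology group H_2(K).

H_2 ≅ Z.

Take the total order 1 < 2 < 3 < 4 < 5 < 6 < 7 on the vertex set. Then K (dimension 2) consists of the simplices:

  0-simplices (7): [1], [2], [3], [4], [5], [6], [7]
  1-simplices (21): [1,2], [1,3], [1,4], [1,5], [1,6], [1,7], [2,3], [2,4], [2,5], [2,6], [2,7], [3,4], [3,5], [3,6], [3,7], [4,5], [4,6], [4,7], [5,6], [5,7], [6,7]
  2-simplices (14): [1,2,5], [1,2,6], [1,3,4], [1,3,7], [1,4,5], [1,6,7], [2,3,5], [2,3,7], [2,4,6], [2,4,7], [3,4,6], [3,5,6], [4,5,7], [5,6,7]

Hence C_0 ≅ Z^7, C_1 ≅ Z^21, C_2 ≅ Z^14.

The boundary map ∂_1: C_1 → C_0 maps an edge to its endpoints' difference, ∂[p,q] = q − p. For instance
  ∂[2,6] = [6] − [2].
As a 7×21 matrix over Z this has rank 6, with invariant factors (1,1,1,1,1,1).

Boundary ∂_2: C_2 → C_1 sends each 2-simplex [p,q,r] to [q,r] − [p,r] + [p,q]. For instance
  ∂[5,6,7] = [6,7] − [5,7] + [5,6],
  ∂[1,4,5] = [4,5] − [1,5] + [1,4].
The 21×14 boundary matrix has rank 13 and Smith normal form diag(1,1,1,1,1,1,1,1,1,1,1,1,1).

From H_k ≅ ker(∂_k) / im(∂_{k+1}) we obtain:

  H_2: rank ker ∂_2 − rank ∂_3 = (14 − 13) − 0 = 1, and there is no ∂_3, so H_2 ≅ Z.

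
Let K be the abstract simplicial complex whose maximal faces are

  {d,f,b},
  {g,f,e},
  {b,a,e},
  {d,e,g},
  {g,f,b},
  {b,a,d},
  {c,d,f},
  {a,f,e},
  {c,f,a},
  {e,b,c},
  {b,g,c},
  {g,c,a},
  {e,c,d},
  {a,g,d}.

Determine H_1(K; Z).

H_1 = Z^2.

Take the total order a < b < c < d < e < f < g on the vertex set. Then K (dimension 2) consists of the simplices:

  0-simplices (7): a, b, c, d, e, f, g
  1-simplices (21): ab, ac, ad, ae, af, ag, bc, bd, be, bf, bg, cd, ce, cf, cg, de, df, dg, ef, eg, fg
  2-simplices (14): abd, abe, acf, acg, adg, aef, bce, bcg, bdf, bfg, cde, cdf, deg, efg

so the chain groups are C_0 ≅ Z^7, C_1 ≅ Z^21, C_2 ≅ Z^14.

The boundary map ∂_1: C_1 → C_0 maps an edge to its endpoints' difference, ∂[p,q] = q − p.
This gives a 7×21 integer matrix of rank 6; reducing to Smith normal form yields diagonal entries (1,1,1,1,1,1).

Boundary ∂_2: C_2 → C_1 sends each 2-simplex [p,q,r] to [q,r] − [p,r] + [p,q]. For instance
  ∂cdf = df − cf + cd,
  ∂bce = ce − be + bc.
As a 21×14 matrix over Z this has rank 13, with invariant factors (1,1,1,1,1,1,1,1,1,1,1,1,1).

Computing H_k = (kernel of ∂_k) / (image of ∂_{k+1}):

  H_1: rank ker ∂_1 − rank ∂_2 = (21 − 6) − 13 = 2, and the invariant factors of ∂_2 are all 1, so H_1 = Z^2.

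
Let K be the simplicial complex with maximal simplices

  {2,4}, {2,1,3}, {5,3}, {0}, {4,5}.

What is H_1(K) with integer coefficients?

H_1 = Z.

Take the total order 0 < 1 < 2 < 3 < 4 < 5 on the vertex set. Then K (dimension 2) consists of the simplices:

  0-simplices (6): [0], [1], [2], [3], [4], [5]
  1-simplices (6): [1,2], [1,3], [2,3], [2,4], [3,5], [4,5]
  2-simplices (1): [1,2,3]

giving chain groups C_0 ≅ Z^6, C_1 ≅ Z^6, C_2 ≅ Z^1.

∂_1: C_1 → C_0 sends each edge [p,q] (with p < q) to q − p.
The resulting 6×6 matrix has rank 4, and its Smith normal form has invariant factors (1,1,1,1).

∂_2: C_2 → C_1 sends each 2-simplex [p,q,r] to [q,r] − [p,r] + [p,q]. For instance
  ∂[1,2,3] = [2,3] − [1,3] + [1,2].
This gives a 6×1 integer matrix of rank 1; reducing to Smith normal form yields diagonal entries (1).

From H_k ≅ ker(∂_k) / im(∂_{k+1}) we obtain:

  H_1: rank ker ∂_1 − rank ∂_2 = (6 − 4) − 1 = 1, and the invariant factors of ∂_2 are all 1, so H_1 ≅ Z.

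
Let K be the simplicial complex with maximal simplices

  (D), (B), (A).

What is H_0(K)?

H_0 ≅ Z^3.

We work with the vertex ordering A < B < D. The simplices of K, each written with vertices in increasing order, are:

  0-simplices (3): A, B, D

giving chain groups C_0 ≅ Z^3.

From H_k ≅ ker(∂_k) / im(∂_{k+1}) we obtain:

  H_0: rank C_0 − rank ∂_1 = 3 − 0 = 3, and there is no ∂_1, so H_0 = Z^3.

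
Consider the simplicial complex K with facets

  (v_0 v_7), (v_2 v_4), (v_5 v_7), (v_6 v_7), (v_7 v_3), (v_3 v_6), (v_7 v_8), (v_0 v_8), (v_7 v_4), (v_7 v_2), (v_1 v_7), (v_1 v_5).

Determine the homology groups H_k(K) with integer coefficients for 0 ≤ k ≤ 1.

We work with the vertex ordering v_0 < v_1 < v_2 < v_3 < v_4 < v_5 < v_6 < v_7 < v_8. The simplices of K, each written with vertices in increasing order, are:

  0-simplices (9): [v_0], [v_1], [v_2], [v_3], [v_4], [v_5], [v_6], [v_7], [v_8]
  1-simplices (12): [v_0,v_7], [v_0,v_8], [v_1,v_5], [v_1,v_7], [v_2,v_4], [v_2,v_7], [v_3,v_6], [v_3,v_7], [v_4,v_7], [v_5,v_7], [v_6,v_7], [v_7,v_8]

Hence C_0 ≅ Z^9, C_1 ≅ Z^12.

Boundary ∂_1: C_1 → C_0 sends each edge [p,q] (with p < q) to q − p.
The resulting 9×12 matrix has rank 8, and its Smith normal form has invariant factors (1,1,1,1,1,1,1,1).

Reading off H_k = ker ∂_k / im ∂_{k+1}:

  H_0: rank C_0 − rank ∂_1 = 9 − 8 = 1, and the invariant factors of ∂_1 are all 1, so H_0 = Z.
  H_1: rank ker ∂_1 − rank ∂_2 = (12 − 8) − 0 = 4, and there is no ∂_2, so H_1 = Z^4.

As a check, the Euler characteristic is 9 − 12 = -3, which agrees with 1 − 4 = -3.

H_0 = Z,  H_1 = Z^4.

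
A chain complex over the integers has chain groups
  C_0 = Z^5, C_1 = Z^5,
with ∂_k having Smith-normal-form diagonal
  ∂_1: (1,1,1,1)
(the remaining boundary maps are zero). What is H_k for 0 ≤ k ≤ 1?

H_0 = Z,  H_1 = Z.

H_0: b_0 = 5 − 0 − 4 = 1; torsion from ∂_1 factors > 1: none. So H_0 = Z.
H_1: b_1 = 5 − 4 − 0 = 1; torsion from ∂_2 factors > 1: none. So H_1 = Z.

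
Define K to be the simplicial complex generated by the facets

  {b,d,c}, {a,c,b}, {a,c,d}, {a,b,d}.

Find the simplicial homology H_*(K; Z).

H_0 = Z,  H_1 = 0,  H_2 = Z.

Fix the vertex order a < b < c < d and write every simplex with vertices in increasing order. Then dim K = 2 and the simplices of K are:

  0-simplices (4): a, b, c, d
  1-simplices (6): ab, ac, ad, bc, bd, cd
  2-simplices (4): abc, abd, acd, bcd

giving chain groups C_0 ≅ Z^4, C_1 ≅ Z^6, C_2 ≅ Z^4.

∂_1: C_1 → C_0 maps an edge to its endpoints' difference, ∂[p,q] = q − p.
The resulting 4×6 matrix has rank 3, and its Smith normal form has invariant factors (1,1,1).

The boundary map ∂_2: C_2 → C_1 maps a triangle to the signed sum of its edges. For instance
  ∂abc = bc − ac + ab,
  ∂bcd = cd − bd + bc.
The 6×4 boundary matrix has rank 3 and Smith normal form diag(1,1,1).

Computing H_k = (kernel of ∂_k) / (image of ∂_{k+1}):

  H_0: rank C_0 − rank ∂_1 = 4 − 3 = 1, and the invariant factors of ∂_1 are all 1, so H_0 = Z.
  H_1: rank ker ∂_1 − rank ∂_2 = (6 − 3) − 3 = 0, and the invariant factors of ∂_2 are all 1, so H_1 = 0.
  H_2: rank ker ∂_2 − rank ∂_3 = (4 − 3) − 0 = 1, and there is no ∂_3, so H_2 = Z.

As a check, the Euler characteristic is 4 − 6 + 4 = 2, which agrees with 1 − 0 + 1 = 2.
(K is a triangulation of the 2-sphere S^2.)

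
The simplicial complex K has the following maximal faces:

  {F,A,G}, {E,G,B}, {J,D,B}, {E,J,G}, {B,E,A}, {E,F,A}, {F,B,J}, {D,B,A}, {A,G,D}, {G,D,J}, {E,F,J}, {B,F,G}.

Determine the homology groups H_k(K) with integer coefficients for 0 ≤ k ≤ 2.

We work with the vertex ordering A < B < D < E < F < G < J. The simplices of K, each written with vertices in increasing order, are:

  0-simplices (7): A, B, D, E, F, G, J
  1-simplices (18): AB, AD, AE, AF, AG, BD, BE, BF, BG, BJ, DG, DJ, EF, EG, EJ, FG, FJ, GJ
  2-simplices (12): ABD, ABE, ADG, AEF, AFG, BDJ, BEG, BFG, BFJ, DGJ, EFJ, EGJ

giving chain groups C_0 ≅ Z^7, C_1 ≅ Z^18, C_2 ≅ Z^12.

∂_1: C_1 → C_0 is given by ∂[p,q] = [q] − [p]. For instance
  ∂AF = F − A.
This gives a 7×18 integer matrix of rank 6; reducing to Smith normal form yields diagonal entries (1,1,1,1,1,1).

The boundary map ∂_2: C_2 → C_1 sends each 2-simplex [p,q,r] to [q,r] − [p,r] + [p,q]. For instance
  ∂AEF = EF − AF + AE,
  ∂BFG = FG − BG + BF.
The 18×12 boundary matrix has rank 12 and Smith normal form diag(1,1,1,1,1,1,1,1,1,1,1,2).

Computing H_k = (kernel of ∂_k) / (image of ∂_{k+1}):

  H_0: rank C_0 − rank ∂_1 = 7 − 6 = 1, and the invariant factors of ∂_1 are all 1, so H_0 ≅ Z.
  H_1: rank ker ∂_1 − rank ∂_2 = (18 − 6) − 12 = 0, and ∂_2 has invariant factor 2 > 1, so H_1 ≅ Z_2.
  H_2: rank ker ∂_2 − rank ∂_3 = (12 − 12) − 0 = 0, and there is no ∂_3, so H_2 ≅ 0.

(K is a triangulation of the real projective plane RP^2.)

H_0 ≅ Z,  H_1 ≅ Z_2,  H_2 = 0.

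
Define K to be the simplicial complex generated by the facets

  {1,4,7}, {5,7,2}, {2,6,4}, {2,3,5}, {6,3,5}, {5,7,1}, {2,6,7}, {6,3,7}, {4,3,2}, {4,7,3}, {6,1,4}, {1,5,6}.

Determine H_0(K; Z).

Take the total order 1 < 2 < 3 < 4 < 5 < 6 < 7 on the vertex set. Then K (dimension 2) consists of the simplices:

  0-simplices (7): [1], [2], [3], [4], [5], [6], [7]
  1-simplices (18): [1,4], [1,5], [1,6], [1,7], [2,3], [2,4], [2,5], [2,6], [2,7], [3,4], [3,5], [3,6], [3,7], [4,6], [4,7], [5,6], [5,7], [6,7]
  2-simplices (12): [1,4,6], [1,4,7], [1,5,6], [1,5,7], [2,3,4], [2,3,5], [2,4,6], [2,5,7], [2,6,7], [3,4,7], [3,5,6], [3,6,7]

Hence C_0 ≅ Z^7, C_1 ≅ Z^18, C_2 ≅ Z^12.

The boundary map ∂_1: C_1 → C_0 maps an edge to its endpoints' difference, ∂[p,q] = q − p. For instance
  ∂[2,7] = [7] − [2].
As a 7×18 matrix over Z this has rank 6, with invariant factors (1,1,1,1,1,1).

The boundary map ∂_2: C_2 → C_1 maps a triangle to the signed sum of its edges. For instance
  ∂[2,4,6] = [4,6] − [2,6] + [2,4],
  ∂[1,4,7] = [4,7] − [1,7] + [1,4].
The resulting 18×12 matrix has rank 12, and its Smith normal form has invariant factors (1,1,1,1,1,1,1,1,1,1,1,2).

From H_k ≅ ker(∂_k) / im(∂_{k+1}) we obtain:

  H_0: rank C_0 − rank ∂_1 = 7 − 6 = 1, and the invariant factors of ∂_1 are all 1, so H_0 ≅ Z.

(K is a triangulation of the real projective plane RP^2.)

H_0 = Z.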